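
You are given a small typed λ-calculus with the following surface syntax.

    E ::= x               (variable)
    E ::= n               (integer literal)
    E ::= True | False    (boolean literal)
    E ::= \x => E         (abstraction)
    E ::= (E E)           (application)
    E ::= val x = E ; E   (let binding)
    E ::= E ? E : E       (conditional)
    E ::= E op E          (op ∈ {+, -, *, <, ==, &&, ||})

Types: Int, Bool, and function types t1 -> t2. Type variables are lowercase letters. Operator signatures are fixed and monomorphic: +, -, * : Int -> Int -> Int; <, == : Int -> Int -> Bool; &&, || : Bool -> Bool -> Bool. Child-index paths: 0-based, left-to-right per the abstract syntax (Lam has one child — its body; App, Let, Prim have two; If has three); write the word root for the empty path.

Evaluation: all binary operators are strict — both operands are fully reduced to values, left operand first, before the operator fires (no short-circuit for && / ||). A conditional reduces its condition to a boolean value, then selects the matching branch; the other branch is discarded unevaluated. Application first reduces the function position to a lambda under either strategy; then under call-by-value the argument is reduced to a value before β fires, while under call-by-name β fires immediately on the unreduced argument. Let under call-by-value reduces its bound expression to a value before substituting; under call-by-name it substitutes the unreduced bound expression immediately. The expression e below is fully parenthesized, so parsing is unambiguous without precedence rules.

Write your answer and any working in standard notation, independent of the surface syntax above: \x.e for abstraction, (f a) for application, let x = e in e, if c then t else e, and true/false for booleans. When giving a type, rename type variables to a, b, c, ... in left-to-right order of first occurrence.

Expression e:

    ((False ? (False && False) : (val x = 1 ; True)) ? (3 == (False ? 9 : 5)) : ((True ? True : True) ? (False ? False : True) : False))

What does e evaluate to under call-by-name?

Answer: false

Working:
step 0: (if (if false then (false && false) else (let x = 1 in true)) then (3 == (if false then 9 else 5)) else (if (if true then true else true) then (if false then false else true) else false))
step 1: [if@0] (if (let x = 1 in true) then (3 == (if false then 9 else 5)) else (if (if true then true else true) then (if false then false else true) else false))
step 2: [let@0] (if true then (3 == (if false then 9 else 5)) else (if (if true then true else true) then (if false then false else true) else false))
step 3: [if@root] (3 == (if false then 9 else 5))
step 4: [if@1] (3 == 5)
step 5: [delta@root] false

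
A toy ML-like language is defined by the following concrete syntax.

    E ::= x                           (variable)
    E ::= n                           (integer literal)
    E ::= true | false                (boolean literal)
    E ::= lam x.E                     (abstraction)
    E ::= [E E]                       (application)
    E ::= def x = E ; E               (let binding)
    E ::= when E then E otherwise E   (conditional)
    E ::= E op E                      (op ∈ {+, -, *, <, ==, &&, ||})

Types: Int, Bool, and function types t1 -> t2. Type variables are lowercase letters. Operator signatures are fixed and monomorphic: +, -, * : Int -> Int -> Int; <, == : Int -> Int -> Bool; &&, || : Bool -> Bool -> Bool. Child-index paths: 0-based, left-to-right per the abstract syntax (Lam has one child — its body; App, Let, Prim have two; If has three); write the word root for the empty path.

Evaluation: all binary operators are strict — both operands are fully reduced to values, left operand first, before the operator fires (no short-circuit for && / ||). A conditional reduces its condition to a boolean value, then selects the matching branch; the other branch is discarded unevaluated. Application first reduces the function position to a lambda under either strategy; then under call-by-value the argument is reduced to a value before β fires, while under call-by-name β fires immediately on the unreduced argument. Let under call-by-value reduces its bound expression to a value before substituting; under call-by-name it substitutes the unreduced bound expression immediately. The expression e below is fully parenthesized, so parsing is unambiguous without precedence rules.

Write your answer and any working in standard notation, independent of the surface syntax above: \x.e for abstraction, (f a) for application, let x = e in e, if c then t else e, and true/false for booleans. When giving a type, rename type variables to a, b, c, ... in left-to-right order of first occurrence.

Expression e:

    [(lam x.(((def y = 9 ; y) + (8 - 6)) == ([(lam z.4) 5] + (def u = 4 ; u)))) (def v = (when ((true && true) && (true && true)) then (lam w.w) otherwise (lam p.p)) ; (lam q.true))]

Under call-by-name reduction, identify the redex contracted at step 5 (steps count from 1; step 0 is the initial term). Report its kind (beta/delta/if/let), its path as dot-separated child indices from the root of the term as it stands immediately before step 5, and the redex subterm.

Answer: beta at 1.0 : ((\z.4) 5)

Working:
step 0: ((\x.(((let y = 9 in y) + (8 - 6)) == (((\z.4) 5) + (let u = 4 in u)))) (let v = (if ((true && true) && (true && true)) then (\w.w) else (\p.p)) in (\q.true)))
step 1: [beta@root] (((let y = 9 in y) + (8 - 6)) == (((\z.4) 5) + (let u = 4 in u)))
step 2: [let@0.0] ((9 + (8 - 6)) == (((\z.4) 5) + (let u = 4 in u)))
step 3: [delta@0.1] ((9 + 2) == (((\z.4) 5) + (let u = 4 in u)))
step 4: [delta@0] (11 == (((\z.4) 5) + (let u = 4 in u)))
step 5: [beta@1.0] (11 == (4 + (let u = 4 in u)))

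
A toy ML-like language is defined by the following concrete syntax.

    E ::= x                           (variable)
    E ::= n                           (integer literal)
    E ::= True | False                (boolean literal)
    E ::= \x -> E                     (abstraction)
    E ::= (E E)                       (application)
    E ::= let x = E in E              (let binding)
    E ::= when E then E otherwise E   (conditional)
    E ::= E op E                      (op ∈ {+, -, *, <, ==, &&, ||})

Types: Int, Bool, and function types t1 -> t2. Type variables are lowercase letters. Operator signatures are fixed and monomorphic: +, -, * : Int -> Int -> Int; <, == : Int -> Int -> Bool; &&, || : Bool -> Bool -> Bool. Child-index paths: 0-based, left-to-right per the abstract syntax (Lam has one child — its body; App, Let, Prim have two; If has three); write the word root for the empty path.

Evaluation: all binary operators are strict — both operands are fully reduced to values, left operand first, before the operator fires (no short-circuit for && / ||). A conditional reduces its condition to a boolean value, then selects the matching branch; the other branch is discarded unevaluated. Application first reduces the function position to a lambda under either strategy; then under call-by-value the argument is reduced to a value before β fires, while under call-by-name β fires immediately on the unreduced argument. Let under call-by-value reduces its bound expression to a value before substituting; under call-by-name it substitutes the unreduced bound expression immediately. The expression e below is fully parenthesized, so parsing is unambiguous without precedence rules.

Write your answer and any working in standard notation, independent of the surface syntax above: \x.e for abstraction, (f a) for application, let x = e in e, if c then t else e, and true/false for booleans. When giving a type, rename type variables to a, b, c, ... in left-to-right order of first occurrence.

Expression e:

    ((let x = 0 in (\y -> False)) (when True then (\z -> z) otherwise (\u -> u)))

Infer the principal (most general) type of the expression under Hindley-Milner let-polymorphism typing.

Working:
let x : Int
\y._ : a -> Bool
  unify Bool ~ Bool
z : b
\z._ : b -> b
u : c
\u._ : c -> c
  unify b -> b ~ c -> c
  unify b ~ c
  unify c ~ c
  unify a -> Bool ~ (c -> c) -> d
  unify a ~ c -> c
  unify Bool ~ d
_ _ : Bool

Answer: Bool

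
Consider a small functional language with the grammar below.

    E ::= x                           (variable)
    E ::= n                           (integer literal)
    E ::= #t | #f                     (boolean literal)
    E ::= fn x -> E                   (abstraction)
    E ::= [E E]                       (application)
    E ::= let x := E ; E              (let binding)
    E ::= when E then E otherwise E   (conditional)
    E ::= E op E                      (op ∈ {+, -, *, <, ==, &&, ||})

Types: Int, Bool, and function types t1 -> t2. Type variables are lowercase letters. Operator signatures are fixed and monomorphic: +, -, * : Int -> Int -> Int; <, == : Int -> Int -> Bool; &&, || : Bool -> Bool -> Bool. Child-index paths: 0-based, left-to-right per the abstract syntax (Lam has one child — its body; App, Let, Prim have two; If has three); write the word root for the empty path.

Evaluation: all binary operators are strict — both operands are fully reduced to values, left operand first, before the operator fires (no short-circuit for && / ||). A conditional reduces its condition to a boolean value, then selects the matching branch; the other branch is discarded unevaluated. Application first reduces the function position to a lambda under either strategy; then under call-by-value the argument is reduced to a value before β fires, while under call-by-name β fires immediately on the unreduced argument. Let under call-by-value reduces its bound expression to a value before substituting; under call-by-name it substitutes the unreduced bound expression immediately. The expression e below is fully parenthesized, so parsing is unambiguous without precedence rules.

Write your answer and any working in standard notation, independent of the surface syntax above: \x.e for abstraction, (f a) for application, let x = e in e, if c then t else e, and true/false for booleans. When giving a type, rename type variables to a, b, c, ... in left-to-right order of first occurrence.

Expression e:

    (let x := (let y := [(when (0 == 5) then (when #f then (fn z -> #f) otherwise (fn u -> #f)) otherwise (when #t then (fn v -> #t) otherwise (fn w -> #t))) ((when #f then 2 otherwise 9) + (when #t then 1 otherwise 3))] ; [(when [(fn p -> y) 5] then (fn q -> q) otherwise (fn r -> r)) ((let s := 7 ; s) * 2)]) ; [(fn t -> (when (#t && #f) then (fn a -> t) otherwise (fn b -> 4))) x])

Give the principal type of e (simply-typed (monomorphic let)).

Working:
  unify Int ~ Int
  unify Int ~ Int
  unify Bool ~ Bool
  unify Bool ~ Bool
\z._ : a -> Bool
\u._ : b -> Bool
  unify a -> Bool ~ b -> Bool
  unify a ~ b
  unify Bool ~ Bool
  unify Bool ~ Bool
\v._ : c -> Bool
\w._ : d -> Bool
  unify c -> Bool ~ d -> Bool
  unify c ~ d
  unify Bool ~ Bool
  unify b -> Bool ~ d -> Bool
  unify b ~ d
  unify Bool ~ Bool
  unify Bool ~ Bool
  unify Int ~ Int
  unify Int ~ Int
  unify Bool ~ Bool
  unify Int ~ Int
  unify Int ~ Int
  unify d -> Bool ~ Int -> e
  unify d ~ Int
  unify Bool ~ e
_ _ : Bool
let y : Bool
y : Bool
\p._ : f -> Bool
  unify f -> Bool ~ Int -> g
  unify f ~ Int
  unify Bool ~ g
_ _ : Bool
  unify Bool ~ Bool
q : h
\q._ : h -> h
r : i
\r._ : i -> i
  unify h -> h ~ i -> i
  unify h ~ i
  unify i ~ i
let s : Int
s : Int
  unify Int ~ Int
  unify Int ~ Int
  unify i -> i ~ Int -> j
  unify i ~ Int
  unify Int ~ j
_ _ : Int
let x : Int
  unify Bool ~ Bool
  unify Bool ~ Bool
  unify Bool ~ Bool
t : k
\a._ : l -> k
\b._ : m -> Int
  unify l -> k ~ m -> Int
  unify l ~ m
  unify k ~ Int
\t._ : Int -> m -> Int
x : Int
  unify Int -> m -> Int ~ Int -> n
  unify Int ~ Int
  unify m -> Int ~ n
_ _ : m -> Int

Answer: a -> Int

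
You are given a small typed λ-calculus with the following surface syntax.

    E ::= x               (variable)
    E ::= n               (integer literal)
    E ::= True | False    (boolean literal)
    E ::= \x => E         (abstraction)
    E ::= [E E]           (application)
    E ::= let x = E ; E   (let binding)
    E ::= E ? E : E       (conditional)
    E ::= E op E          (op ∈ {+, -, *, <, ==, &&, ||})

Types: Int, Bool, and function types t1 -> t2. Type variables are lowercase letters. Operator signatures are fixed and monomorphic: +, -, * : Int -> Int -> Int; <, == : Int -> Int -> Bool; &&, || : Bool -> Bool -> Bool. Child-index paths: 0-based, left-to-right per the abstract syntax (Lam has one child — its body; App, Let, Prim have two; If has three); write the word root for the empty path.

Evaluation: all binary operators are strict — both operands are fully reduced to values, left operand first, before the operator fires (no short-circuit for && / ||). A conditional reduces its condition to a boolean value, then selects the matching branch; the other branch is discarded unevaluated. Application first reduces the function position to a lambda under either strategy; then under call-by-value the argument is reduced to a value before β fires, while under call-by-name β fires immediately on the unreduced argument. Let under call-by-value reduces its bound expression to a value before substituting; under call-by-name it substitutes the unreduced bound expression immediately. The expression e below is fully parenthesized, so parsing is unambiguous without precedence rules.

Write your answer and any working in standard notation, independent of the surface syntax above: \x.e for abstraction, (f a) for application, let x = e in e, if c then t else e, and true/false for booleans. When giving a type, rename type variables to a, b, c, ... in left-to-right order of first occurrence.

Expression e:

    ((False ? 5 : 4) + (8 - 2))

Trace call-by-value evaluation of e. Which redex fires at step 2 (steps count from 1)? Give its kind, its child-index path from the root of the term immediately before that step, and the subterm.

Answer: delta at 1 : (8 - 2)

Trace:
step 0: ((if false then 5 else 4) + (8 - 2))
step 1: [if@0] (4 + (8 - 2))
step 2: [delta@1] (4 + 6)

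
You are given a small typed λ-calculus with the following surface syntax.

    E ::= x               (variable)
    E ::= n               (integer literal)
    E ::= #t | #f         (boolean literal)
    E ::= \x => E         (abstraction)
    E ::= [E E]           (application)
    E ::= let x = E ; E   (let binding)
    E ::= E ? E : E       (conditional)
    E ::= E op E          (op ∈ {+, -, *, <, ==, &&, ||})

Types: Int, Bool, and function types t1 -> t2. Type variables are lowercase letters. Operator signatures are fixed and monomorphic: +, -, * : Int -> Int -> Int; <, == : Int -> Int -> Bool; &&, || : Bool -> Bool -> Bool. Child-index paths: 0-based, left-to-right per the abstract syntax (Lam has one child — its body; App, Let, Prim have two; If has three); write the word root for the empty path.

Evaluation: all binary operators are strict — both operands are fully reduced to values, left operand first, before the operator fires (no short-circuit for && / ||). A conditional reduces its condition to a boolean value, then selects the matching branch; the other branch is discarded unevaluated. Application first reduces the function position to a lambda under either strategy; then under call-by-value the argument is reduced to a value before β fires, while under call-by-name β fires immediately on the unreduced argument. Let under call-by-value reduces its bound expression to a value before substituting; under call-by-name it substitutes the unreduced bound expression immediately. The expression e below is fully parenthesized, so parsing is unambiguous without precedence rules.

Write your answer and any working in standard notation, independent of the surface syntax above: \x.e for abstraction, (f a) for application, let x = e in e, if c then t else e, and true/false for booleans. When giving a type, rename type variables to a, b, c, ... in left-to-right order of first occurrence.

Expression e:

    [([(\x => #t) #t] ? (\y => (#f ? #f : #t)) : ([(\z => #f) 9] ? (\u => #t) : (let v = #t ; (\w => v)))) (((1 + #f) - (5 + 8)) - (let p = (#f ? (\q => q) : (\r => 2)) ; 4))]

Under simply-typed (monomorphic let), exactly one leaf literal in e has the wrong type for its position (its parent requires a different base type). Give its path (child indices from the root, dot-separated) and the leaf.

Derivation:
\x._ : a -> Bool
  unify a -> Bool ~ Bool -> b
  unify a ~ Bool
  unify Bool ~ b
_ _ : Bool
  unify Bool ~ Bool
  unify Bool ~ Bool
  unify Bool ~ Bool
\y._ : c -> Bool
\z._ : d -> Bool
  unify d -> Bool ~ Int -> e
  unify d ~ Int
  unify Bool ~ e
_ _ : Bool
  unify Bool ~ Bool
\u._ : f -> Bool
let v : Bool
v : Bool
\w._ : g -> Bool
  unify f -> Bool ~ g -> Bool
  unify f ~ g
  unify Bool ~ Bool
  unify c -> Bool ~ g -> Bool
  unify c ~ g
  unify Bool ~ Bool
  unify Int ~ Int
  unify Bool ~ Int
  FAIL: mismatch Bool ~ Int

Answer: 1.0.0.1 : false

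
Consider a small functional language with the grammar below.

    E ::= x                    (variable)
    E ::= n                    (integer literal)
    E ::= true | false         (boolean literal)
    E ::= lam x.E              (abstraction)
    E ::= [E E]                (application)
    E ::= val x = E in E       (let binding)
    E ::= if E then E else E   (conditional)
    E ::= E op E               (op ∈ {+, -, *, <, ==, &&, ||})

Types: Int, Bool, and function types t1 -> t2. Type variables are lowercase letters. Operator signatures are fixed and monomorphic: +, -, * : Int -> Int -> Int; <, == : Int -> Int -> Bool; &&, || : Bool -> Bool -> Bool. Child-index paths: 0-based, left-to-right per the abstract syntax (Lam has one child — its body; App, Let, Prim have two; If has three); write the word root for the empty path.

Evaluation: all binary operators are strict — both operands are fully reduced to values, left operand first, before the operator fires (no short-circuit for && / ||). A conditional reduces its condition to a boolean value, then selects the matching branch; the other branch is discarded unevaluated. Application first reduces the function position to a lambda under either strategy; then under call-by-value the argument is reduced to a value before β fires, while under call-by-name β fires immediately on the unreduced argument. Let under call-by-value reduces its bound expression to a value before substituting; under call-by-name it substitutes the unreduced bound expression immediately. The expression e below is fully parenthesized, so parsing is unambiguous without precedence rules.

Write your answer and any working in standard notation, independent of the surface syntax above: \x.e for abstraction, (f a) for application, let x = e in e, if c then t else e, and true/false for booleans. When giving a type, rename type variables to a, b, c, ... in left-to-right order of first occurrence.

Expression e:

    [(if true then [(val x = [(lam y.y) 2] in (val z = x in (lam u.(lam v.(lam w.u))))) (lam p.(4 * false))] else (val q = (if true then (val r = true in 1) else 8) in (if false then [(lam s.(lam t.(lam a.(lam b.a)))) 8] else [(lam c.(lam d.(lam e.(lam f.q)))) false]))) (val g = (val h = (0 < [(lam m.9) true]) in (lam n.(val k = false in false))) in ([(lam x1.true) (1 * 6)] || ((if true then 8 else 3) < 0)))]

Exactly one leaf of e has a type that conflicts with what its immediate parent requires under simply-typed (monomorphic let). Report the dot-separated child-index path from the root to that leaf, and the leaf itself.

Derivation:
  unify Bool ~ Bool
y : a
\y._ : a -> a
  unify a -> a ~ Int -> b
  unify a ~ Int
  unify Int ~ b
_ _ : Int
let x : Int
x : Int
let z : Int
u : c
\w._ : e -> c
\v._ : d -> e -> c
\u._ : c -> d -> e -> c
  unify Int ~ Int
  unify Bool ~ Int
  FAIL: mismatch Bool ~ Int

Answer: 0.1.1.0.1 : false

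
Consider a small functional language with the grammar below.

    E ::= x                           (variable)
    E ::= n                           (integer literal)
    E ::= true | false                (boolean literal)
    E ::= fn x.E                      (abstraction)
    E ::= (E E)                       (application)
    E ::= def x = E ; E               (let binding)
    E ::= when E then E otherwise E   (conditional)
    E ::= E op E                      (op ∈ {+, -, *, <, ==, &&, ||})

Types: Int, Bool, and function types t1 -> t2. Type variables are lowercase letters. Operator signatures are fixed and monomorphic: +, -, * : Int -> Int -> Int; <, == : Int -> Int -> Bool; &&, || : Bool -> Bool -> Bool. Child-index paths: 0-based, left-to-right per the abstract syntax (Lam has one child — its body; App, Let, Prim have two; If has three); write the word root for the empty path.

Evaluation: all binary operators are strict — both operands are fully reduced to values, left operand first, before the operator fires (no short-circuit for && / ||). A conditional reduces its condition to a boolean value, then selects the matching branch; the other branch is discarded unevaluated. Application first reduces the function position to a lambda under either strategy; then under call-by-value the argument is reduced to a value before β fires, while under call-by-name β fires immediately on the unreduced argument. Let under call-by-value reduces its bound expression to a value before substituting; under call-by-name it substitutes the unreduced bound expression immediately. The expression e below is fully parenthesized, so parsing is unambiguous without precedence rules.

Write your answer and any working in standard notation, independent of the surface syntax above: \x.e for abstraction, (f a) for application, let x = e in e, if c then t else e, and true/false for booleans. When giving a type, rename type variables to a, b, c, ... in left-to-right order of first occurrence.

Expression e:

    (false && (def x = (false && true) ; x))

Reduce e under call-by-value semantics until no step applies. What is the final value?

Trace:
step 0: (false && (let x = (false && true) in x))
step 1: [delta@1.0] (false && (let x = false in x))
step 2: [let@1] (false && false)
step 3: [delta@root] false

Answer: false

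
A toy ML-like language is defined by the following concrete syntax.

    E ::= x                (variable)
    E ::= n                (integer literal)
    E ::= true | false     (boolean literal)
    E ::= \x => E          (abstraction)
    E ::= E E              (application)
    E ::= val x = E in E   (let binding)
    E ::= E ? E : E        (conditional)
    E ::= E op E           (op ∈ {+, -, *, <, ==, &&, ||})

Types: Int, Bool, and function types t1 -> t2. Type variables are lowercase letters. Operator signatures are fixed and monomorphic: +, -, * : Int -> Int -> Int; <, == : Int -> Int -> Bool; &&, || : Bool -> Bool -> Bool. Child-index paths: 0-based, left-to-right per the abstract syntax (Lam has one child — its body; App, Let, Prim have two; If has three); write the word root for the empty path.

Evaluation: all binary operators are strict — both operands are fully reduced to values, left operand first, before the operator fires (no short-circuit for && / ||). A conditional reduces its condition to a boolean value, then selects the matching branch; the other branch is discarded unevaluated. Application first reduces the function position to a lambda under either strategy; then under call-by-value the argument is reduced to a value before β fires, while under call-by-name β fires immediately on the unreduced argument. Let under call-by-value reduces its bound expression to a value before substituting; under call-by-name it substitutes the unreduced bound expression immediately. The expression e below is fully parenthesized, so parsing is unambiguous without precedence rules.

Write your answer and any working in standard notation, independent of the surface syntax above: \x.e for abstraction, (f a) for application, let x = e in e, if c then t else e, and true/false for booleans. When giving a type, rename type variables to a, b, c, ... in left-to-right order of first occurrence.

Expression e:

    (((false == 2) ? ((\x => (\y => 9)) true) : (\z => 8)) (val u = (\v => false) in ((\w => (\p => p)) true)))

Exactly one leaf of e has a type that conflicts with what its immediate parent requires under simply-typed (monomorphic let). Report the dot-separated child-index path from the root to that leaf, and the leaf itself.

Derivation:
  unify Bool ~ Int
  FAIL: mismatch Bool ~ Int

Answer: 0.0.0 : false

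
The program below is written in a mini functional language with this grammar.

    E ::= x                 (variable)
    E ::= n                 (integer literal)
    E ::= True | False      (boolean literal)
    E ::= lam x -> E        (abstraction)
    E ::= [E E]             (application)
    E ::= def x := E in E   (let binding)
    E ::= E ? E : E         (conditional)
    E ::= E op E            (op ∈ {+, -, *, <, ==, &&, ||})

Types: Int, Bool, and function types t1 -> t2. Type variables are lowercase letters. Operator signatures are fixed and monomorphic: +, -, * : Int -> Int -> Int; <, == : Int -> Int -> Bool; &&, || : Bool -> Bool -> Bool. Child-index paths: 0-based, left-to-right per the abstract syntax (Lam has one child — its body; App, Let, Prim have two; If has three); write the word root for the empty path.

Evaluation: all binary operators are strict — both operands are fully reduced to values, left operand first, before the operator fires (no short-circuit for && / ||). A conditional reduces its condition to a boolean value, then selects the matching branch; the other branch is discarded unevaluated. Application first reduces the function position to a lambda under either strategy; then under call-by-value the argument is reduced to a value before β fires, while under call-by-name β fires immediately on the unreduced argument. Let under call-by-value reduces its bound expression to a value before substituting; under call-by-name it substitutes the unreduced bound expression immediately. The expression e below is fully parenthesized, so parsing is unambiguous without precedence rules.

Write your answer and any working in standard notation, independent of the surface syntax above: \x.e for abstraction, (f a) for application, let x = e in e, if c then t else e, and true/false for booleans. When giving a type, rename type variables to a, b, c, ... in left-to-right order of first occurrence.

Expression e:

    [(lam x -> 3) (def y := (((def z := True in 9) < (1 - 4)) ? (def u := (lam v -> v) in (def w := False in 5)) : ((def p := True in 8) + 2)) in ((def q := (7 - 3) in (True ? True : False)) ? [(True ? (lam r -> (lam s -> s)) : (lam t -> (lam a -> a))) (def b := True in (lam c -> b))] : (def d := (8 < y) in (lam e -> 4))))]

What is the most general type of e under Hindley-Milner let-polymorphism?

Working:
\x._ : a -> Int
let z : Bool
  unify Int ~ Int
  unify Int ~ Int
  unify Int ~ Int
  unify Int ~ Int
  unify Bool ~ Bool
v : b
\v._ : b -> b
let u : forall. b -> b
let w : Bool
let p : Bool
  unify Int ~ Int
  unify Int ~ Int
  unify Int ~ Int
let y : Int
  unify Int ~ Int
  unify Int ~ Int
let q : Int
  unify Bool ~ Bool
  unify Bool ~ Bool
  unify Bool ~ Bool
  unify Bool ~ Bool
s : d
\s._ : d -> d
\r._ : c -> d -> d
a : f
\a._ : f -> f
\t._ : e -> f -> f
  unify c -> d -> d ~ e -> f -> f
  unify c ~ e
  unify d -> d ~ f -> f
  unify d ~ f
  unify f ~ f
let b : Bool
b : Bool
\c._ : g -> Bool
  unify e -> f -> f ~ (g -> Bool) -> h
  unify e ~ g -> Bool
  unify f -> f ~ h
_ _ : f -> f
  unify Int ~ Int
y : Int
  unify Int ~ Int
let d : Bool
\e._ : i -> Int
  unify f -> f ~ i -> Int
  unify f ~ i
  unify i ~ Int
  unify a -> Int ~ (Int -> Int) -> j
  unify a ~ Int -> Int
  unify Int ~ j
_ _ : Int

Answer: Int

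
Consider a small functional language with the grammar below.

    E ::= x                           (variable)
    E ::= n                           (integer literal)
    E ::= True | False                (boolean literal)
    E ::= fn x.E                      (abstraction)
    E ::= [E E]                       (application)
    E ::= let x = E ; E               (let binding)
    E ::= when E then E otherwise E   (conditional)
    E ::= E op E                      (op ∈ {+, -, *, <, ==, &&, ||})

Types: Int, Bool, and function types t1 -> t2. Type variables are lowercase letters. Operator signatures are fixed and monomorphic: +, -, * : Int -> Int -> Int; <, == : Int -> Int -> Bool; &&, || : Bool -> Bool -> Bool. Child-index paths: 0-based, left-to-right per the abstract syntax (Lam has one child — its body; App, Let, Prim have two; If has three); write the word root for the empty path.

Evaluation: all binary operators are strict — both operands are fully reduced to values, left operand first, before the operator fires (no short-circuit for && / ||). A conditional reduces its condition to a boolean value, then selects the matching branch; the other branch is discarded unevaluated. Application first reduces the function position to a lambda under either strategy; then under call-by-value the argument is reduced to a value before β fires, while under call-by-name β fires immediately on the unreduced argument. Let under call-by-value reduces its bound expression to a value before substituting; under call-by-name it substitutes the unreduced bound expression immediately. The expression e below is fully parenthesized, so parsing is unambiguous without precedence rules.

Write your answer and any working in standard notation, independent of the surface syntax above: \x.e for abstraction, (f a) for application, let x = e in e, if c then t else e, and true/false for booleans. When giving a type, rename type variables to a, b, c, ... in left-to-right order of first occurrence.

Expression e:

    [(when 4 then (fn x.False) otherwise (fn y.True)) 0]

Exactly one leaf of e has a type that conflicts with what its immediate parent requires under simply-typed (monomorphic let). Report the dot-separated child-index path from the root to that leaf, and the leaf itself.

Trace:
  unify Int ~ Bool
  FAIL: mismatch Int ~ Bool

Answer: 0.0 : 4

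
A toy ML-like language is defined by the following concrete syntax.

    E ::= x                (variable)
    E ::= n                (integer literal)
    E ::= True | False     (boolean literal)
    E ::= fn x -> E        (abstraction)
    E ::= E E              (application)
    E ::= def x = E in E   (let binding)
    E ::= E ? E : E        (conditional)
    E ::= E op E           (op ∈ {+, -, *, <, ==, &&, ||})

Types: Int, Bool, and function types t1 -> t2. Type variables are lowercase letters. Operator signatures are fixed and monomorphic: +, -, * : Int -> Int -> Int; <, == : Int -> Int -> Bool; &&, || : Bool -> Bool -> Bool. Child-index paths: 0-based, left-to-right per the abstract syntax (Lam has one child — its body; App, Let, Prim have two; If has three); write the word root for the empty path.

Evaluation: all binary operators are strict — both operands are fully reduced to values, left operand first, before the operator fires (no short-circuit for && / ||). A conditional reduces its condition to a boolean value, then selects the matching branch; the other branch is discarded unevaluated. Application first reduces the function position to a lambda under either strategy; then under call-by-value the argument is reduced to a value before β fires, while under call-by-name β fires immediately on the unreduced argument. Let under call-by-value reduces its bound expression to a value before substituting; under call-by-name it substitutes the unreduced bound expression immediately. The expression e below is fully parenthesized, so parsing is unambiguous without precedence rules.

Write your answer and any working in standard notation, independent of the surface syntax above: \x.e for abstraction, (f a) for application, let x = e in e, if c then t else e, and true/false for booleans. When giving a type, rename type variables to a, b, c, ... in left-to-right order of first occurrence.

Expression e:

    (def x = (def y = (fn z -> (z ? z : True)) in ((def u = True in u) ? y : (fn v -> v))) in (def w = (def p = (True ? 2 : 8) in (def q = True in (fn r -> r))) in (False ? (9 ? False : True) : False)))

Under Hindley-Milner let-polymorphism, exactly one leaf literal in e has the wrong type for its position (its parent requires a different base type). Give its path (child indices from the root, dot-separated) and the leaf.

Answer: 1.1.1.0 : 9

Derivation:
z : a
  unify a ~ Bool
z : Bool
  unify Bool ~ Bool
\z._ : Bool -> Bool
let y : Bool -> Bool
let u : Bool
u : Bool
  unify Bool ~ Bool
y : Bool -> Bool
v : b
\v._ : b -> b
  unify Bool -> Bool ~ b -> b
  unify Bool ~ b
  unify Bool ~ Bool
let x : Bool -> Bool
  unify Bool ~ Bool
  unify Int ~ Int
let p : Int
let q : Bool
r : c
\r._ : c -> c
let w : forall. c -> c
  unify Bool ~ Bool
  unify Int ~ Bool
  FAIL: mismatch Int ~ Bool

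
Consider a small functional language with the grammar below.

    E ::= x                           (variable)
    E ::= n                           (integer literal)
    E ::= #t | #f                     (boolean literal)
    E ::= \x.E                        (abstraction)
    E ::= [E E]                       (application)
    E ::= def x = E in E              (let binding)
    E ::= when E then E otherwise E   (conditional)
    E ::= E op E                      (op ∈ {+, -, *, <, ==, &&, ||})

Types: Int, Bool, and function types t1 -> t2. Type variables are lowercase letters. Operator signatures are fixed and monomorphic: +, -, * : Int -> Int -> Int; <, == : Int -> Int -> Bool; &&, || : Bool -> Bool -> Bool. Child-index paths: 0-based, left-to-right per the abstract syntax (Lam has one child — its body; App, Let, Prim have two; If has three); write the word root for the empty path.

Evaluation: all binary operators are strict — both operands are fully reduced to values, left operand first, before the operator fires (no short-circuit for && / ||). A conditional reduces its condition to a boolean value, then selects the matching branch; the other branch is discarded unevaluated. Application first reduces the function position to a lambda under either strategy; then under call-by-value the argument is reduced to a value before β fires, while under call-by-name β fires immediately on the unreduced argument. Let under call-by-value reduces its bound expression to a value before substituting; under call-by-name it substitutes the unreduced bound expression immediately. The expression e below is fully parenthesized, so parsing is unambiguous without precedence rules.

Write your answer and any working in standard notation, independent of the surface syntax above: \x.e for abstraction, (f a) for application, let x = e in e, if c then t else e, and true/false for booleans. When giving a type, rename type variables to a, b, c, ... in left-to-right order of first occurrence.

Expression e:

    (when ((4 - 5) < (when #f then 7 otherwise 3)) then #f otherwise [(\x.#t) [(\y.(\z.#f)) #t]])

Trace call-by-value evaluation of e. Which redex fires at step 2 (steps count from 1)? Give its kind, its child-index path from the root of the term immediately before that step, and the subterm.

Working:
step 0: (if ((4 - 5) < (if false then 7 else 3)) then false else ((\x.true) ((\y.(\z.false)) true)))
step 1: [delta@0.0] (if (-1 < (if false then 7 else 3)) then false else ((\x.true) ((\y.(\z.false)) true)))
step 2: [if@0.1] (if (-1 < 3) then false else ((\x.true) ((\y.(\z.false)) true)))

Answer: if at 0.1 : (if false then 7 else 3)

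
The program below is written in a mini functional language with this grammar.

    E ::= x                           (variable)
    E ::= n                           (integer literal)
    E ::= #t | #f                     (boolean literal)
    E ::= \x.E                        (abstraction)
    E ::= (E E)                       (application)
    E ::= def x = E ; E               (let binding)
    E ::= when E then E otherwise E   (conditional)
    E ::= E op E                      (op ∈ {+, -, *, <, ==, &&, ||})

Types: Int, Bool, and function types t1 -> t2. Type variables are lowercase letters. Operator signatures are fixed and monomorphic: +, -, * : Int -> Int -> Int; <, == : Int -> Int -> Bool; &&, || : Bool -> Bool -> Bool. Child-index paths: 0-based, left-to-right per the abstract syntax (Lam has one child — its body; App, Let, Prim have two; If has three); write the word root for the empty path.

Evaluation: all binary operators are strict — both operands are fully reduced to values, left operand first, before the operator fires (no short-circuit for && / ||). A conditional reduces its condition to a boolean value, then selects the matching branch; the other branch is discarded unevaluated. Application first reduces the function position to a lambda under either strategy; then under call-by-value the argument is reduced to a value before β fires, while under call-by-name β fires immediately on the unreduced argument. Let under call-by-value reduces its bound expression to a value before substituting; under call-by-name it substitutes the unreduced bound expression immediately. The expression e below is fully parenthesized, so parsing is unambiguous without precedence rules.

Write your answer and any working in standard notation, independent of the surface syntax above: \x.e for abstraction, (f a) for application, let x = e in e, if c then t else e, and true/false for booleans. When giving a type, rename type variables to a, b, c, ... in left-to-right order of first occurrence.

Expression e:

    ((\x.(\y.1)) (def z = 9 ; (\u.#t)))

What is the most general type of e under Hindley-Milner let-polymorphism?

Derivation:
\y._ : b -> Int
\x._ : a -> b -> Int
let z : Int
\u._ : c -> Bool
  unify a -> b -> Int ~ (c -> Bool) -> d
  unify a ~ c -> Bool
  unify b -> Int ~ d
_ _ : b -> Int

Answer: a -> Int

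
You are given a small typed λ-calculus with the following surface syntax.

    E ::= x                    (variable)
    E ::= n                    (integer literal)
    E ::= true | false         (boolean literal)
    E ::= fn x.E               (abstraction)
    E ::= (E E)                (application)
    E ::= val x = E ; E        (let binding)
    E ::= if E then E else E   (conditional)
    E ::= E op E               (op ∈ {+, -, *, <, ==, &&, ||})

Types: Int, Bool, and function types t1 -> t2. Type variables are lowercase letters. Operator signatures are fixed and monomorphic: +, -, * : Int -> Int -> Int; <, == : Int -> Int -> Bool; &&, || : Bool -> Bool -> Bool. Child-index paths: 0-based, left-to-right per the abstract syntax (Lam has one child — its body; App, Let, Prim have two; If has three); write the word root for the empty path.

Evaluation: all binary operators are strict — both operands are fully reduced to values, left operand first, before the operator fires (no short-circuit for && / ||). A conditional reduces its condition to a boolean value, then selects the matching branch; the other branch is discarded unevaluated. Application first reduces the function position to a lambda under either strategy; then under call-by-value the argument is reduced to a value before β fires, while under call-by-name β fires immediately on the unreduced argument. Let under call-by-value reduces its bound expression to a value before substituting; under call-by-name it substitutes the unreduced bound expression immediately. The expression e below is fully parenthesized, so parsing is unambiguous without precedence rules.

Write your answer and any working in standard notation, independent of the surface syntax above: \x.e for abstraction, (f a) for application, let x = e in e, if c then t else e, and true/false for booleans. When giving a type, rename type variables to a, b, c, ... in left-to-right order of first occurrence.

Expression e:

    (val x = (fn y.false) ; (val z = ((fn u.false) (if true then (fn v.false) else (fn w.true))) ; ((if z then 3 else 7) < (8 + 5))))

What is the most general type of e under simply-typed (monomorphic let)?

Working:
\y._ : a -> Bool
let x : a -> Bool
\u._ : b -> Bool
  unify Bool ~ Bool
\v._ : c -> Bool
\w._ : d -> Bool
  unify c -> Bool ~ d -> Bool
  unify c ~ d
  unify Bool ~ Bool
  unify b -> Bool ~ (d -> Bool) -> e
  unify b ~ d -> Bool
  unify Bool ~ e
_ _ : Bool
let z : Bool
z : Bool
  unify Bool ~ Bool
  unify Int ~ Int
  unify Int ~ Int
  unify Int ~ Int
  unify Int ~ Int
  unify Int ~ Int

Answer: Bool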